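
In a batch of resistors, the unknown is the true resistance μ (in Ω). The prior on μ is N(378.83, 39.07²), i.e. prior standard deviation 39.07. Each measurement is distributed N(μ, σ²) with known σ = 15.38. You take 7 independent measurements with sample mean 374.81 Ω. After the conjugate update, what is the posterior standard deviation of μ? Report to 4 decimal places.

For Normal data with known variance σ², a Normal(μ₀, σ₀²) prior on μ is conjugate. Posterior precision = 1/σ₀² + n/σ²; posterior mean is the precision-weighted average of μ₀ and x̄.
σ₀² = 39.07² = 1526.4649, σ² = 15.38² = 236.5444; σ² + n·σ₀² = 236.5444 + 7·1526.4649 = 10921.7987.
Posterior precision = 1/σ₀² + n/σ² = 1/1526.4649 + 7/236.5444 = (σ² + n·σ₀²)/(σ₀²σ²) = 10921.7987/(1526.4649·236.5444); posterior variance σₙ² = σ₀²σ²/(σ² + n·σ₀²) = 1526.4649·236.5444/10921.7987 = 33.060189.
Posterior SD = √σₙ² = √(1526.4649·236.5444/10921.7987) = 5.7498.

5.7498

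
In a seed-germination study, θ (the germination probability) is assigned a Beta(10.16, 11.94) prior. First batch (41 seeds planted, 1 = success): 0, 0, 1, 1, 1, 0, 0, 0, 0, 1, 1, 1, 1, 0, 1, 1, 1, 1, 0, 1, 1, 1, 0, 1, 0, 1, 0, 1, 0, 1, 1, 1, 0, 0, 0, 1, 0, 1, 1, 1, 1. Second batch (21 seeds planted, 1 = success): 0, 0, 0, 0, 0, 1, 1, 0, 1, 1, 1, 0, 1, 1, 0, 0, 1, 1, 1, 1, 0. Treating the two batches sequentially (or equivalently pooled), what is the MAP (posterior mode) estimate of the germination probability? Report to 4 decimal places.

0.5501

The Beta prior is conjugate to a Binomial/Bernoulli likelihood; the update adds successes to α and failures to β.
After batch 1: Beta(10.16+25, 11.94+16) = Beta(35.16, 27.94).
After batch 2: Beta(35.16+11, 27.94+10) = Beta(46.16, 37.94).
Mode of Beta(a,b) for a,b>1 is (a−1)/(a+b−2) = 45.16/82.10 = 0.5501.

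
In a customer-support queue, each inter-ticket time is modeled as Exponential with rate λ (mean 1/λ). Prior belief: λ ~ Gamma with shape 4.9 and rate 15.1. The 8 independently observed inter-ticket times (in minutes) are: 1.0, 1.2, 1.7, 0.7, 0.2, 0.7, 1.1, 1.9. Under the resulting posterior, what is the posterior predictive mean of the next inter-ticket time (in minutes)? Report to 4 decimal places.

With a Gamma(shape α, rate β) prior on the exponential rate λ, the posterior after n observations with total T = Σxᵢ is Gamma(α+n, β+T).
Sum of observations T = 8.5 minutes; n = 8.
Posterior: Gamma(4.9+8, 15.1+8.5) = Gamma(12.9, 23.6).
The predictive distribution for the next observation is Lomax; its mean is β/(α−1) = 23.6/11.9 = 1.9832.

1.9832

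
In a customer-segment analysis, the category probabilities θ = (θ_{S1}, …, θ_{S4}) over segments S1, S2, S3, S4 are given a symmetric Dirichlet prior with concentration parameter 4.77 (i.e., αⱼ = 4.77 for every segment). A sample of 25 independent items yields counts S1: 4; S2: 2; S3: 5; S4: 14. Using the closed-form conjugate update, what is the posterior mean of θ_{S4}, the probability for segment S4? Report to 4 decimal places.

The Dirichlet prior is conjugate to the Multinomial likelihood: each posterior αⱼ = prior αⱼ + observed count nⱼ.
Posterior concentration: (8.77, 6.77, 9.77, 18.77), total = 44.08.
E[θ_{S4}|data] = α_{S4}/Σα = 18.77/44.08 = 0.4258.

0.4258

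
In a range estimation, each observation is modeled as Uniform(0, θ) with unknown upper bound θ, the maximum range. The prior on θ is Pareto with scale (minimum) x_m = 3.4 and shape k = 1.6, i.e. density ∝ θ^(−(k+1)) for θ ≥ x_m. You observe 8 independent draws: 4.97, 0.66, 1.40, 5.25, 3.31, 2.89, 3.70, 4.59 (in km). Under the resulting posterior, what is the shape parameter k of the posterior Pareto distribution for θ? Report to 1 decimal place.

A Pareto(scale x_m, shape k) prior on the upper bound θ of Uniform(0, θ) is conjugate: posterior is Pareto(max(x_m, max xᵢ), k + n).
Sample maximum = 5.25; prior scale x_m = 3.4 → posterior scale = max = 5.25.
Posterior shape = 1.6 + 8 = 9.6.
Posterior shape k = 9.6.

9.6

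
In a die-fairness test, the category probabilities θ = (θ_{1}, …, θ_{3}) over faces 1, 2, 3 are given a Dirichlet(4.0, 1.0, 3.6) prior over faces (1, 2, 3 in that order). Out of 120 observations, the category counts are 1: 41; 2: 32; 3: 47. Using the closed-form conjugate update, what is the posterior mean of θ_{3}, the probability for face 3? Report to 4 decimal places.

0.3935

The Dirichlet prior is conjugate to the Multinomial likelihood: each posterior αⱼ = prior αⱼ + observed count nⱼ.
Posterior concentration: (45.0, 33.0, 50.6), total = 128.6.
E[θ_{3}|data] = α_{3}/Σα = 50.6/128.6 = 0.3935.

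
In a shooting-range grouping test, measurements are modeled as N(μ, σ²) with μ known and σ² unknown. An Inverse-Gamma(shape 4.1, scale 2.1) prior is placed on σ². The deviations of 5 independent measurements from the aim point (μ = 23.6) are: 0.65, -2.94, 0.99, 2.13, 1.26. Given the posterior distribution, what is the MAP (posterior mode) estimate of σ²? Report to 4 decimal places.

1.3402

With known mean μ and an Inverse-Gamma(α, β) prior on σ², the Normal likelihood is conjugate: posterior is Inv-Gamma(α + n/2, β + Σ(xᵢ−μ)²/2).
Σ(xᵢ−μ)² = (0.65)² + (-2.94)² + (0.99)² + (2.13)² + (1.26)² = 16.1707.
Posterior: Inv-Gamma(4.1 + 5/2, 2.1 + 16.1707/2) = Inv-Gamma(6.60, 10.18535).
Mode = β/(α+1) = 10.18535/7.60 = 1.3402.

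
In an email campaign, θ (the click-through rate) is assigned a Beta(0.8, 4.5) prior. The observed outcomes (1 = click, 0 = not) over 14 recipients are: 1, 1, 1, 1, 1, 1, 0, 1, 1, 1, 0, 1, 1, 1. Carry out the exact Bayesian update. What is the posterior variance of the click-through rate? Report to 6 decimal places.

0.011003

The Beta prior is conjugate to a Binomial/Bernoulli likelihood; the update adds successes to α and failures to β.
Posterior: Beta(α+k, β+n−k) = Beta(0.8+12, 4.5+2) = Beta(12.8, 6.5).
Var = αβ/((α+β)²(α+β+1)) = 12.8·6.5/(19.3²·20.3) = 0.011003.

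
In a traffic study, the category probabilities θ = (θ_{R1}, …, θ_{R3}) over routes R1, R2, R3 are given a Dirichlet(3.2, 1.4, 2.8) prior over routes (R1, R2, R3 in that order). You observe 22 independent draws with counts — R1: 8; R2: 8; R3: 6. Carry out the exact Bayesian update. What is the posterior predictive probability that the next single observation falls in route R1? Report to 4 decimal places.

0.3810

The Dirichlet prior is conjugate to the Multinomial likelihood: each posterior αⱼ = prior αⱼ + observed count nⱼ.
Posterior concentration: (11.2, 9.4, 8.8), total = 29.4.
P(next = R1 | data) = α_{R1}/Σα = 0.3810.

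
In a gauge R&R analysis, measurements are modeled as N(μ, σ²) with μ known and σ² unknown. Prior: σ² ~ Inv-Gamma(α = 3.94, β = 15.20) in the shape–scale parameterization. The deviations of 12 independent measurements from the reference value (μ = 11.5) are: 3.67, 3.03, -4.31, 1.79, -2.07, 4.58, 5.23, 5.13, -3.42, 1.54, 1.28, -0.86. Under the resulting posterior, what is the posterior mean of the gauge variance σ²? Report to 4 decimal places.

9.5194

With known mean μ and an Inverse-Gamma(α, β) prior on σ², the Normal likelihood is conjugate: posterior is Inv-Gamma(α + n/2, β + Σ(xᵢ−μ)²/2).
Σ(xᵢ−μ)² = (3.67)² + (3.03)² + (-4.31)² + (1.79)² + (-2.07)² + (4.58)² + (5.23)² + (5.13)² + (-3.42)² + (1.54)² + (1.28)² + (-0.86)² = 139.8071.
Posterior: Inv-Gamma(3.94 + 12/2, 15.20 + 139.8071/2) = Inv-Gamma(9.94, 85.10355).
E[σ²|data] = β/(α−1) = 85.10355/8.94 = 9.5194.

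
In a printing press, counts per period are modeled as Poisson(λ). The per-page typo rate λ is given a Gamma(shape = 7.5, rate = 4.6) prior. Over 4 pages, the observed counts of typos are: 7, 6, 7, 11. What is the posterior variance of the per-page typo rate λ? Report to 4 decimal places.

With a Gamma(shape α, rate β) prior, the Poisson likelihood is conjugate: the posterior is Gamma(α + ΣXᵢ, β + n).
Sum of counts S = 31 over n = 4 pages.
Posterior: Gamma(α+S, β+n) = Gamma(7.5+31, 4.6+4) = Gamma(38.5, 8.6).
Var = α/β² = 38.5/8.6² = 0.5206.

0.5206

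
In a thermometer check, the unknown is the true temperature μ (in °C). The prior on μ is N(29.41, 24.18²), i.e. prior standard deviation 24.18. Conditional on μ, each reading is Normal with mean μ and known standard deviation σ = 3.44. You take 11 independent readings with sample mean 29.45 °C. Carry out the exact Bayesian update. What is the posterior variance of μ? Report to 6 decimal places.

1.073806

For Normal data with known variance σ², a Normal(μ₀, σ₀²) prior on μ is conjugate. Posterior precision = 1/σ₀² + n/σ²; posterior mean is the precision-weighted average of μ₀ and x̄.
σ₀² = 24.18² = 584.6724, σ² = 3.44² = 11.8336; σ² + n·σ₀² = 11.8336 + 11·584.6724 = 6443.23.
Posterior precision = 1/σ₀² + n/σ² = 1/584.6724 + 11/11.8336 = (σ² + n·σ₀²)/(σ₀²σ²) = 6443.23/(584.6724·11.8336); posterior variance σₙ² = σ₀²σ²/(σ² + n·σ₀²) = 584.6724·11.8336/6443.23 = 1.073806.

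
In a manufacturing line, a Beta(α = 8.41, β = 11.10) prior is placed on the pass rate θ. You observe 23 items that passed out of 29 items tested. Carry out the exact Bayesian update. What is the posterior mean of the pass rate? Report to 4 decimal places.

The Beta prior is conjugate to a Binomial/Bernoulli likelihood; the update adds successes to α and failures to β.
Posterior: Beta(α+k, β+n−k) = Beta(8.41+23, 11.10+6) = Beta(31.41, 17.10).
Posterior mean = α/(α+β) = 31.41/48.51 = 0.6475.

0.6475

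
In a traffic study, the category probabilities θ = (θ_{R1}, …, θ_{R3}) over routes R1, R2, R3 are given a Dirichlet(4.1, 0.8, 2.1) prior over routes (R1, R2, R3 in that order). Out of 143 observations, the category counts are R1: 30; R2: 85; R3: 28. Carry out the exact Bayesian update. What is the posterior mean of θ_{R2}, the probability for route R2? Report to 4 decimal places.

0.5720

The Dirichlet prior is conjugate to the Multinomial likelihood: each posterior αⱼ = prior αⱼ + observed count nⱼ.
Posterior concentration: (34.1, 85.8, 30.1), total = 150.0.
E[θ_{R2}|data] = α_{R2}/Σα = 85.8/150.0 = 0.5720.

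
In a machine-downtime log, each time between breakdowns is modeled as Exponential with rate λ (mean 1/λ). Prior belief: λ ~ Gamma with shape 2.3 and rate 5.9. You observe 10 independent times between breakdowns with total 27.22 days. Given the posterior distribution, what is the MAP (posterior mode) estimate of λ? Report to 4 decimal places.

0.3412

With a Gamma(shape α, rate β) prior on the exponential rate λ, the posterior after n observations with total T = Σxᵢ is Gamma(α+n, β+T).
Posterior: Gamma(2.3+10, 5.9+27.22) = Gamma(12.3, 33.12).
Mode = (α−1)/β = 0.3412.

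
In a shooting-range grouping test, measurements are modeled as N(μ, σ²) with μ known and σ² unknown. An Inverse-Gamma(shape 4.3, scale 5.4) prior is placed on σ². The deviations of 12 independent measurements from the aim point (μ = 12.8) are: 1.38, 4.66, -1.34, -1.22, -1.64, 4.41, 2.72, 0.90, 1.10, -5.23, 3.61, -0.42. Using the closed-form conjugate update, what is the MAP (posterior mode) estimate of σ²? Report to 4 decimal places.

4.8594

With known mean μ and an Inverse-Gamma(α, β) prior on σ², the Normal likelihood is conjugate: posterior is Inv-Gamma(α + n/2, β + Σ(xᵢ−μ)²/2).
Σ(xᵢ−μ)² = (1.38)² + (4.66)² + (-1.34)² + (-1.22)² + (-1.64)² + (4.41)² + (2.72)² + (0.90)² + (1.10)² + (-5.23)² + (3.61)² + (-0.42)² = 99.0215.
Posterior: Inv-Gamma(4.3 + 12/2, 5.4 + 99.0215/2) = Inv-Gamma(10.30, 54.91075).
Mode = β/(α+1) = 54.91075/11.30 = 4.8594.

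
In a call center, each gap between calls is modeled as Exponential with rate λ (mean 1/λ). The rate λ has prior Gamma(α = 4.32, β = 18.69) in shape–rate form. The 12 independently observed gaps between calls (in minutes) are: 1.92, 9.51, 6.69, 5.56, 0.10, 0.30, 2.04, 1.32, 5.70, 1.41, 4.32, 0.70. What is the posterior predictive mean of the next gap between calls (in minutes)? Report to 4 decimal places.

With a Gamma(shape α, rate β) prior on the exponential rate λ, the posterior after n observations with total T = Σxᵢ is Gamma(α+n, β+T).
Sum of observations T = 39.57 minutes; n = 12.
Posterior: Gamma(4.32+12, 18.69+39.57) = Gamma(16.32, 58.26).
The predictive distribution for the next observation is Lomax; its mean is β/(α−1) = 58.26/15.32 = 3.8029.

3.8029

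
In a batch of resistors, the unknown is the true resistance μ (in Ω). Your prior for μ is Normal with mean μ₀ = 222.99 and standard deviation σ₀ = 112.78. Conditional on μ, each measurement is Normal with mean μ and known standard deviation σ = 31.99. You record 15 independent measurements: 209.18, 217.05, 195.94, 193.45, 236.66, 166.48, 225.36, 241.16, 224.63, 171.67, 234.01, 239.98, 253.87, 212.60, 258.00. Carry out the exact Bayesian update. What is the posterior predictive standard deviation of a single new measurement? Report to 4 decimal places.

For Normal data with known variance σ², a Normal(μ₀, σ₀²) prior on μ is conjugate. Posterior precision = 1/σ₀² + n/σ²; posterior mean is the precision-weighted average of μ₀ and x̄.
σ₀² = 112.78² = 12719.3284, σ² = 31.99² = 1023.3601; σ² + n·σ₀² = 1023.3601 + 15·12719.3284 = 191813.2861.
Posterior precision = 1/σ₀² + n/σ² = 1/12719.3284 + 15/1023.3601 = (σ² + n·σ₀²)/(σ₀²σ²) = 191813.2861/(12719.3284·1023.3601); posterior variance σₙ² = σ₀²σ²/(σ² + n·σ₀²) = 12719.3284·1023.3601/191813.2861 = 67.860019.
Predictive variance for one new observation = σₙ² + σ² = 12719.3284·1023.3601/191813.2861 + 1023.3601 = σ²·(σ₀² + 191813.2861)/191813.2861 = 1023.3601·204532.6145/191813.2861 = 1091.220119; SD = √(1023.3601·204532.6145/191813.2861) = 33.0336.

33.0336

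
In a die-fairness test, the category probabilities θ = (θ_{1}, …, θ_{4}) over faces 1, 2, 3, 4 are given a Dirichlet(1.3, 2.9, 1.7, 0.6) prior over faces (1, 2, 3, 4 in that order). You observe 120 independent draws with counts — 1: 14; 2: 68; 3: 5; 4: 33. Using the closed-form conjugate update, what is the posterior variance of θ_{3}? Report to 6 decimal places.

The Dirichlet prior is conjugate to the Multinomial likelihood: each posterior αⱼ = prior αⱼ + observed count nⱼ.
Posterior concentration: (15.3, 70.9, 6.7, 33.6), total = 126.5.
Var[θ_j] = α_j(Σα−α_j)/((Σα)²(Σα+1)) = 6.7·119.8/(126.5²·127.5) = 0.000393.

0.000393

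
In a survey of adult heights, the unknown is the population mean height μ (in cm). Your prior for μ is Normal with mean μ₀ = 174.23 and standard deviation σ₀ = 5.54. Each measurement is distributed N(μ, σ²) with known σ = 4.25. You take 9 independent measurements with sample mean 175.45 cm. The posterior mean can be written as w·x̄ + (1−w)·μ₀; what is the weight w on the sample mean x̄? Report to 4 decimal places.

0.9386

For Normal data with known variance σ², a Normal(μ₀, σ₀²) prior on μ is conjugate. Posterior precision = 1/σ₀² + n/σ²; posterior mean is the precision-weighted average of μ₀ and x̄.
σ₀² = 5.54² = 30.6916, σ² = 4.25² = 18.0625. Prior precision 1/σ₀² = 1/30.6916; data precision n/σ² = 9/18.0625.
w = (n/σ²)/(1/σ₀² + n/σ²) = n·σ₀²/(σ² + n·σ₀²) = 9·30.6916/(18.0625 + 9·30.6916) = 276.2244/294.2869 = 0.9386.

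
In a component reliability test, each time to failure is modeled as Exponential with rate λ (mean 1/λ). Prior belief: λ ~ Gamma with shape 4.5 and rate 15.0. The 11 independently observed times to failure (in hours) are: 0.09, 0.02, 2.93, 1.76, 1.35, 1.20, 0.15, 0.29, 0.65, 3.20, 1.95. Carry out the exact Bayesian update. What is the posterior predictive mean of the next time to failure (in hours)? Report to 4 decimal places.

1.9717

With a Gamma(shape α, rate β) prior on the exponential rate λ, the posterior after n observations with total T = Σxᵢ is Gamma(α+n, β+T).
Sum of observations T = 13.59 hours; n = 11.
Posterior: Gamma(4.5+11, 15.0+13.59) = Gamma(15.5, 28.59).
The predictive distribution for the next observation is Lomax; its mean is β/(α−1) = 28.59/14.5 = 1.9717.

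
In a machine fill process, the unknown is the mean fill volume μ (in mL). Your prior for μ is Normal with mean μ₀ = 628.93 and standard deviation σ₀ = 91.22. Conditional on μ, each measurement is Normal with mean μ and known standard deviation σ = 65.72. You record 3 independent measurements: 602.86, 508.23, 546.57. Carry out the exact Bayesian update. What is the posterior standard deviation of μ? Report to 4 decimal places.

For Normal data with known variance σ², a Normal(μ₀, σ₀²) prior on μ is conjugate. Posterior precision = 1/σ₀² + n/σ²; posterior mean is the precision-weighted average of μ₀ and x̄.
σ₀² = 91.22² = 8321.0884, σ² = 65.72² = 4319.1184; σ² + n·σ₀² = 4319.1184 + 3·8321.0884 = 29282.3836.
Posterior precision = 1/σ₀² + n/σ² = 1/8321.0884 + 3/4319.1184 = (σ² + n·σ₀²)/(σ₀²σ²) = 29282.3836/(8321.0884·4319.1184); posterior variance σₙ² = σ₀²σ²/(σ² + n·σ₀²) = 8321.0884·4319.1184/29282.3836 = 1227.351110.
Posterior SD = √σₙ² = √(8321.0884·4319.1184/29282.3836) = 35.0336.

35.0336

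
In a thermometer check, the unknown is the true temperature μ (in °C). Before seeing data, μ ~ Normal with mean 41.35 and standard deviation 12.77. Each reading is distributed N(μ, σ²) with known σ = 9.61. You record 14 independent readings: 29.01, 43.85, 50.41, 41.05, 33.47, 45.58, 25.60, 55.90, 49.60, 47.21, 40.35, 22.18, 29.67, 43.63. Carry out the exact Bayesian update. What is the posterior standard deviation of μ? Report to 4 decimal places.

For Normal data with known variance σ², a Normal(μ₀, σ₀²) prior on μ is conjugate. Posterior precision = 1/σ₀² + n/σ²; posterior mean is the precision-weighted average of μ₀ and x̄.
σ₀² = 12.77² = 163.0729, σ² = 9.61² = 92.3521; σ² + n·σ₀² = 92.3521 + 14·163.0729 = 2375.3727.
Posterior precision = 1/σ₀² + n/σ² = 1/163.0729 + 14/92.3521 = (σ² + n·σ₀²)/(σ₀²σ²) = 2375.3727/(163.0729·92.3521); posterior variance σₙ² = σ₀²σ²/(σ² + n·σ₀²) = 163.0729·92.3521/2375.3727 = 6.340110.
Posterior SD = √σₙ² = √(163.0729·92.3521/2375.3727) = 2.5180.

2.5180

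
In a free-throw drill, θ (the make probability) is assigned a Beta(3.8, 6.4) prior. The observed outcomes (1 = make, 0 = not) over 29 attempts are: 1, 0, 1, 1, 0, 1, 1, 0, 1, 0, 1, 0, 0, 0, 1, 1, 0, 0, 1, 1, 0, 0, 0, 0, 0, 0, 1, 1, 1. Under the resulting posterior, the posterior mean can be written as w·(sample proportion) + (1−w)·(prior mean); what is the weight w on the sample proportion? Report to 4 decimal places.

The Beta prior is conjugate to a Binomial/Bernoulli likelihood; the update adds successes to α and failures to β.
Posterior mean = (α₀+k)/(α₀+β₀+n) = [n/(α₀+β₀+n)]·(k/n) + [(α₀+β₀)/(α₀+β₀+n)]·α₀/(α₀+β₀), so only n and the prior enter the weight.
The weight on the data is w = n/(α₀+β₀+n) = 29/(3.8+6.4+29) = 29/39.2 = 0.7398.

0.7398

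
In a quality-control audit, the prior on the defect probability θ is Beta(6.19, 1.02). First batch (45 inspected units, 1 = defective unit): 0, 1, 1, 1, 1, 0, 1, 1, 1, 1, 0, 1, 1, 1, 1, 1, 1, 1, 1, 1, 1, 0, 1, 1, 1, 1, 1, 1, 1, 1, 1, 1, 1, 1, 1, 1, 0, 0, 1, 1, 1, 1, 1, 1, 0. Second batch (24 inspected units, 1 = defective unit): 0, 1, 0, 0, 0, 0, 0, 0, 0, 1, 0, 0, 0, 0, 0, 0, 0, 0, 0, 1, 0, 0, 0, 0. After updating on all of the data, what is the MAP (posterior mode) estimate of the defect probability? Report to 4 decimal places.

The Beta prior is conjugate to a Binomial/Bernoulli likelihood; the update adds successes to α and failures to β.
After batch 1: Beta(6.19+38, 1.02+7) = Beta(44.19, 8.02).
After batch 2: Beta(44.19+3, 8.02+21) = Beta(47.19, 29.02).
Mode of Beta(a,b) for a,b>1 is (a−1)/(a+b−2) = 46.19/74.21 = 0.6224.

0.6224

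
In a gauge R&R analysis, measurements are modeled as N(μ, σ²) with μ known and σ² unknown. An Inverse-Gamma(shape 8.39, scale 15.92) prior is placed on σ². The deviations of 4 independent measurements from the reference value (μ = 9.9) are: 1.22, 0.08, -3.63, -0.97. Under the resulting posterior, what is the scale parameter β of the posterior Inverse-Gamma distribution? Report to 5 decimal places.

With known mean μ and an Inverse-Gamma(α, β) prior on σ², the Normal likelihood is conjugate: posterior is Inv-Gamma(α + n/2, β + Σ(xᵢ−μ)²/2).
Σ(xᵢ−μ)² = (1.22)² + (0.08)² + (-3.63)² + (-0.97)² = 15.6126.
Posterior: Inv-Gamma(8.39 + 4/2, 15.92 + 15.6126/2) = Inv-Gamma(10.39, 23.72630).
Posterior β = 23.72630.

23.72630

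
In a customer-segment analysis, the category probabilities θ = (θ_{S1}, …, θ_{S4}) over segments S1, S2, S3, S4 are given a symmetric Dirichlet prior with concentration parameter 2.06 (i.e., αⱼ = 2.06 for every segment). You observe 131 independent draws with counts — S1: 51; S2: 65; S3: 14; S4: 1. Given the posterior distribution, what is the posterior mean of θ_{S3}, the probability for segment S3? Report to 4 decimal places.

0.1153

The Dirichlet prior is conjugate to the Multinomial likelihood: each posterior αⱼ = prior αⱼ + observed count nⱼ.
Posterior concentration: (53.06, 67.06, 16.06, 3.06), total = 139.24.
E[θ_{S3}|data] = α_{S3}/Σα = 16.06/139.24 = 0.1153.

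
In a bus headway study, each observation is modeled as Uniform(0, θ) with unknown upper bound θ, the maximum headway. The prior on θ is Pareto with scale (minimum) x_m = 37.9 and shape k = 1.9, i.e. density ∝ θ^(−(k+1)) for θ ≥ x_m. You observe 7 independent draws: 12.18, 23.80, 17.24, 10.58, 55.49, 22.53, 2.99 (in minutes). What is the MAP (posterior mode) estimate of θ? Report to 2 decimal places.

55.49

A Pareto(scale x_m, shape k) prior on the upper bound θ of Uniform(0, θ) is conjugate: posterior is Pareto(max(x_m, max xᵢ), k + n).
Sample maximum = 55.49; prior scale x_m = 37.9 → posterior scale = max = 55.49.
Posterior shape = 1.9 + 7 = 8.9.
The Pareto density is decreasing on [x_m, ∞), so the mode is x_m = 55.49.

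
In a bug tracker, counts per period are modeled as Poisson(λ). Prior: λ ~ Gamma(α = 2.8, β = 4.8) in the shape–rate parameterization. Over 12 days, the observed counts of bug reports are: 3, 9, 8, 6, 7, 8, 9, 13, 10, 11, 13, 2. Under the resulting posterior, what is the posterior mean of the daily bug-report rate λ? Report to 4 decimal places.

6.0595

With a Gamma(shape α, rate β) prior, the Poisson likelihood is conjugate: the posterior is Gamma(α + ΣXᵢ, β + n).
Sum of counts S = 99 over n = 12 days.
Posterior: Gamma(α+S, β+n) = Gamma(2.8+99, 4.8+12) = Gamma(101.8, 16.8).
Posterior mean = α/β = 101.8/16.8 = 6.0595.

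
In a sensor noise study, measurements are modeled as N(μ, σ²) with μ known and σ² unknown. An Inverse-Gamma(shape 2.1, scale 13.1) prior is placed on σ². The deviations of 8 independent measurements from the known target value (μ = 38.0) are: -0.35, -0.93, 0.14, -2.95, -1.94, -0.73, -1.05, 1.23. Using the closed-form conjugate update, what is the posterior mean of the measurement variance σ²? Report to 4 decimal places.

With known mean μ and an Inverse-Gamma(α, β) prior on σ², the Normal likelihood is conjugate: posterior is Inv-Gamma(α + n/2, β + Σ(xᵢ−μ)²/2).
Σ(xᵢ−μ)² = (-0.35)² + (-0.93)² + (0.14)² + (-2.95)² + (-1.94)² + (-0.73)² + (-1.05)² + (1.23)² = 16.6214.
Posterior: Inv-Gamma(2.1 + 8/2, 13.1 + 16.6214/2) = Inv-Gamma(6.10, 21.41070).
E[σ²|data] = β/(α−1) = 21.41070/5.10 = 4.1982.

4.1982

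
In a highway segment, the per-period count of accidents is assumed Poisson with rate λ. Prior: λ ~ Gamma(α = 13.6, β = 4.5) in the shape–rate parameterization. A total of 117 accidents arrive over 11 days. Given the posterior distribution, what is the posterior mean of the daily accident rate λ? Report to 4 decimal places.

8.4258

With a Gamma(shape α, rate β) prior, the Poisson likelihood is conjugate: the posterior is Gamma(α + ΣXᵢ, β + n).
Posterior: Gamma(α+S, β+n) = Gamma(13.6+117, 4.5+11) = Gamma(130.6, 15.5).
Posterior mean = α/β = 130.6/15.5 = 8.4258.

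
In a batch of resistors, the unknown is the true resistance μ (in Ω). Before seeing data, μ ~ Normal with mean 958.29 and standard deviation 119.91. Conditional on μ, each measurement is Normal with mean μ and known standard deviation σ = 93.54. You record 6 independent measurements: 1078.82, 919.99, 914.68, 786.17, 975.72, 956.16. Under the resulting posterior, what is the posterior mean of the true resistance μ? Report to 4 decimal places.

For Normal data with known variance σ², a Normal(μ₀, σ₀²) prior on μ is conjugate. Posterior precision = 1/σ₀² + n/σ²; posterior mean is the precision-weighted average of μ₀ and x̄.
Σxᵢ = 1078.82 + 919.99 + 914.68 + 786.17 + 975.72 + 956.16 = 5631.54, so n·x̄ = 5631.54.
σ₀² = 119.91² = 14378.4081, σ² = 93.54² = 8749.7316; σ² + n·σ₀² = 8749.7316 + 6·14378.4081 = 95020.1802.
Posterior mean = (μ₀/σ₀² + n·x̄/σ²)/(1/σ₀² + n/σ²) = (σ²·μ₀ + σ₀²·n·x̄)/(σ² + n·σ₀²) = (8749.7316·958.29 + 14378.4081·5631.54)/95020.1802 = 89357360.646438/95020.1802 = 940.4040.

940.4040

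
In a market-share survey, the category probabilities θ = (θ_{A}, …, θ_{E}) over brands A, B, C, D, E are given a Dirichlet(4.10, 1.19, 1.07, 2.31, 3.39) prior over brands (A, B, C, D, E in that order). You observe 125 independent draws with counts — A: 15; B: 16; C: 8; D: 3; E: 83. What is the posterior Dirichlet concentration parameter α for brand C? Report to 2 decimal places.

9.07

The Dirichlet prior is conjugate to the Multinomial likelihood: each posterior αⱼ = prior αⱼ + observed count nⱼ.
Posterior concentration: (19.10, 17.19, 9.07, 5.31, 86.39), total = 137.06.
α_{C} = 1.07 + 8 = 9.07.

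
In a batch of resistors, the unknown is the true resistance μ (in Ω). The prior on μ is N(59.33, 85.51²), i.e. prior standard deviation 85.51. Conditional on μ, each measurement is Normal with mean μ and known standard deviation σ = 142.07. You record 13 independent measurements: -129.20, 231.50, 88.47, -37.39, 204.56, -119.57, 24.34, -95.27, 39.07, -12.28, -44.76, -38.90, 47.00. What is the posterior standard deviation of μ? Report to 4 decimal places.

For Normal data with known variance σ², a Normal(μ₀, σ₀²) prior on μ is conjugate. Posterior precision = 1/σ₀² + n/σ²; posterior mean is the precision-weighted average of μ₀ and x̄.
σ₀² = 85.51² = 7311.9601, σ² = 142.07² = 20183.8849; σ² + n·σ₀² = 20183.8849 + 13·7311.9601 = 115239.3662.
Posterior precision = 1/σ₀² + n/σ² = 1/7311.9601 + 13/20183.8849 = (σ² + n·σ₀²)/(σ₀²σ²) = 115239.3662/(7311.9601·20183.8849); posterior variance σₙ² = σ₀²σ²/(σ² + n·σ₀²) = 7311.9601·20183.8849/115239.3662 = 1280.671405.
Posterior SD = √σₙ² = √(7311.9601·20183.8849/115239.3662) = 35.7865.

35.7865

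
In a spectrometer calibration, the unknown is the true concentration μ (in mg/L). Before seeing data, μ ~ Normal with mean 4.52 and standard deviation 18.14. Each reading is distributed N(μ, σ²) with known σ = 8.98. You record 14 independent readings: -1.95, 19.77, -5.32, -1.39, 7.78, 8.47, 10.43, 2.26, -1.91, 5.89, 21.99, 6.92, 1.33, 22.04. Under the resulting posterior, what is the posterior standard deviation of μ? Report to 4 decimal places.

2.3793

For Normal data with known variance σ², a Normal(μ₀, σ₀²) prior on μ is conjugate. Posterior precision = 1/σ₀² + n/σ²; posterior mean is the precision-weighted average of μ₀ and x̄.
σ₀² = 18.14² = 329.0596, σ² = 8.98² = 80.6404; σ² + n·σ₀² = 80.6404 + 14·329.0596 = 4687.4748.
Posterior precision = 1/σ₀² + n/σ² = 1/329.0596 + 14/80.6404 = (σ² + n·σ₀²)/(σ₀²σ²) = 4687.4748/(329.0596·80.6404); posterior variance σₙ² = σ₀²σ²/(σ² + n·σ₀²) = 329.0596·80.6404/4687.4748 = 5.660937.
Posterior SD = √σₙ² = √(329.0596·80.6404/4687.4748) = 2.3793.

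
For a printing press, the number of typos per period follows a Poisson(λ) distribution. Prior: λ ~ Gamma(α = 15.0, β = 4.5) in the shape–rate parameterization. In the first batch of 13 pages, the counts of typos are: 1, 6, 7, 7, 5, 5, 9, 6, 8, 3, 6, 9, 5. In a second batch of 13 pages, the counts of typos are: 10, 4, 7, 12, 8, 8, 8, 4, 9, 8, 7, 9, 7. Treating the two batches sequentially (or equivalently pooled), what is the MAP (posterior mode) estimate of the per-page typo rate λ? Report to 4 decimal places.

With a Gamma(shape α, rate β) prior, the Poisson likelihood is conjugate: the posterior is Gamma(α + ΣXᵢ, β + n).
Batch 1: sum of counts S = 77 over n = 13 pages.
After batch 1: Gamma(α+S, β+n) = Gamma(15.0+77, 4.5+13) = Gamma(92.0, 17.5).
Batch 2: sum of counts S = 101 over n = 13 pages.
After batch 2: Gamma(α+S, β+n) = Gamma(92.0+101, 17.5+13) = Gamma(193.0, 30.5).
Mode of Gamma(α,β) for α≥1 is (α−1)/β = 192.0/30.5 = 6.2951.

6.2951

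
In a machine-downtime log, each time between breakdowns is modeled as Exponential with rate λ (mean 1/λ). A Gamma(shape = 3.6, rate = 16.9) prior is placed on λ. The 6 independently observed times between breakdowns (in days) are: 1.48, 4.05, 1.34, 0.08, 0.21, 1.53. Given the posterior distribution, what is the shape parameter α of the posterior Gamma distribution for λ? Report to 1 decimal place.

With a Gamma(shape α, rate β) prior on the exponential rate λ, the posterior after n observations with total T = Σxᵢ is Gamma(α+n, β+T).
Sum of observations T = 8.69 days; n = 6.
Posterior: Gamma(3.6+6, 16.9+8.69) = Gamma(9.6, 25.59).
Posterior α = 9.6.

9.6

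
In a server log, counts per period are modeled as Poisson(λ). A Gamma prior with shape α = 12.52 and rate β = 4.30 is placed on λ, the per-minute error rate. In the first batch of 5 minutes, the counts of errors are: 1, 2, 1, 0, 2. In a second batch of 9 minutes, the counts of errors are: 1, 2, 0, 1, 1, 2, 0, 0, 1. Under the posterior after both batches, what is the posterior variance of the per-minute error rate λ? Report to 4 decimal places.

With a Gamma(shape α, rate β) prior, the Poisson likelihood is conjugate: the posterior is Gamma(α + ΣXᵢ, β + n).
Batch 1: sum of counts S = 6 over n = 5 minutes.
After batch 1: Gamma(α+S, β+n) = Gamma(12.52+6, 4.30+5) = Gamma(18.52, 9.30).
Batch 2: sum of counts S = 8 over n = 9 minutes.
After batch 2: Gamma(α+S, β+n) = Gamma(18.52+8, 9.30+9) = Gamma(26.52, 18.30).
Var = α/β² = 26.52/18.30² = 0.0792.

0.0792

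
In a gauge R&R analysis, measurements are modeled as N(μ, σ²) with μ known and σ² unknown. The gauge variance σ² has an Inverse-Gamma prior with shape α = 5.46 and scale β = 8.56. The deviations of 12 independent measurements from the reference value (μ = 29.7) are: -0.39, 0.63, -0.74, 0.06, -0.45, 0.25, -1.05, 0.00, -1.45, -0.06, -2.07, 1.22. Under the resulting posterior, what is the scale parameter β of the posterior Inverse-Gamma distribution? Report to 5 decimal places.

13.73355

With known mean μ and an Inverse-Gamma(α, β) prior on σ², the Normal likelihood is conjugate: posterior is Inv-Gamma(α + n/2, β + Σ(xᵢ−μ)²/2).
Σ(xᵢ−μ)² = (-0.39)² + (0.63)² + (-0.74)² + (0.06)² + (-0.45)² + (0.25)² + (-1.05)² + (0.00)² + (-1.45)² + (-0.06)² + (-2.07)² + (1.22)² = 10.3471.
Posterior: Inv-Gamma(5.46 + 12/2, 8.56 + 10.3471/2) = Inv-Gamma(11.46, 13.73355).
Posterior β = 13.73355.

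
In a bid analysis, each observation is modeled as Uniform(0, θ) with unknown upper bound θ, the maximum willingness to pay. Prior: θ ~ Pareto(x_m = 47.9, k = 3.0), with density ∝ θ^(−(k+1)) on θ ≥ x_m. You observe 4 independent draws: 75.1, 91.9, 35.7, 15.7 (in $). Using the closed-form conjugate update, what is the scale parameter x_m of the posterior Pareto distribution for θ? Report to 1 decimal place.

A Pareto(scale x_m, shape k) prior on the upper bound θ of Uniform(0, θ) is conjugate: posterior is Pareto(max(x_m, max xᵢ), k + n).
Sample maximum = 91.9; prior scale x_m = 47.9 → posterior scale = max = 91.9.
Posterior shape = 3.0 + 4 = 7.0.
Posterior scale x_m = 91.9.

91.9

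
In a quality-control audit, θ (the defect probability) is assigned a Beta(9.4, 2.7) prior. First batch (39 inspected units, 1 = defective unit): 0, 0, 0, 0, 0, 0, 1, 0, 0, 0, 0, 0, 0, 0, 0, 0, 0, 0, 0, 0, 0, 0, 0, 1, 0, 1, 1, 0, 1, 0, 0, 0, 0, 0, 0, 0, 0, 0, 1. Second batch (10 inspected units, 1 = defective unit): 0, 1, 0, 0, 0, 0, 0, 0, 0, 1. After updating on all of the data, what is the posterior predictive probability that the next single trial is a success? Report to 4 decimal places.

The Beta prior is conjugate to a Binomial/Bernoulli likelihood; the update adds successes to α and failures to β.
After batch 1: Beta(9.4+6, 2.7+33) = Beta(15.4, 35.7).
After batch 2: Beta(15.4+2, 35.7+8) = Beta(17.4, 43.7).
For a single future Bernoulli trial, P(success | data) = α/(α+β) = 0.2848.

0.2848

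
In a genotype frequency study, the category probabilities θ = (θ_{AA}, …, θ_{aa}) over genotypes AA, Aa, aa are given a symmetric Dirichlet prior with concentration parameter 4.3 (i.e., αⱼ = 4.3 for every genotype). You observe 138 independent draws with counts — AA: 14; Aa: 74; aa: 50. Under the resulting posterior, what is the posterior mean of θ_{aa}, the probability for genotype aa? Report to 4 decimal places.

The Dirichlet prior is conjugate to the Multinomial likelihood: each posterior αⱼ = prior αⱼ + observed count nⱼ.
Posterior concentration: (18.3, 78.3, 54.3), total = 150.9.
E[θ_{aa}|data] = α_{aa}/Σα = 54.3/150.9 = 0.3598.

0.3598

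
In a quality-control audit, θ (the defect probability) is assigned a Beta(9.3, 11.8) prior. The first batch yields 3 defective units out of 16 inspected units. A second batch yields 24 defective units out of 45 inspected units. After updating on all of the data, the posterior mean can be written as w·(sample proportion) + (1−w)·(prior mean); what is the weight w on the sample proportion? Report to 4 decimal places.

The Beta prior is conjugate to a Binomial/Bernoulli likelihood; the update adds successes to α and failures to β.
Total number of inspected units: n = 16 + 45 = 61.
Posterior mean = (α₀+k)/(α₀+β₀+n) = [n/(α₀+β₀+n)]·(k/n) + [(α₀+β₀)/(α₀+β₀+n)]·α₀/(α₀+β₀), so only n and the prior enter the weight.
The weight on the data is w = n/(α₀+β₀+n) = 61/(9.3+11.8+61) = 61/82.1 = 0.7430.

0.7430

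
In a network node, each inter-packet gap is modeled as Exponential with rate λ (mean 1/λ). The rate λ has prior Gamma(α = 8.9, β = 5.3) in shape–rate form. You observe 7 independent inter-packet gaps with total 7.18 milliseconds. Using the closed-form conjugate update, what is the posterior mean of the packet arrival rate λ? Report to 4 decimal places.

With a Gamma(shape α, rate β) prior on the exponential rate λ, the posterior after n observations with total T = Σxᵢ is Gamma(α+n, β+T).
Posterior: Gamma(8.9+7, 5.3+7.18) = Gamma(15.9, 12.48).
Posterior mean of λ = α/β = 15.9/12.48 = 1.2740.

1.2740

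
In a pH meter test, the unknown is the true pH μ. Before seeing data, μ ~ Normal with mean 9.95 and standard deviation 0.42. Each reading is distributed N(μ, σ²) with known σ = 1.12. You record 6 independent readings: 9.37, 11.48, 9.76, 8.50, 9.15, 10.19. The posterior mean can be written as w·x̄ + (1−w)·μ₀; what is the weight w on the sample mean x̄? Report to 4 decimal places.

0.4576

For Normal data with known variance σ², a Normal(μ₀, σ₀²) prior on μ is conjugate. Posterior precision = 1/σ₀² + n/σ²; posterior mean is the precision-weighted average of μ₀ and x̄.
σ₀² = 0.42² = 0.1764, σ² = 1.12² = 1.2544. Prior precision 1/σ₀² = 1/0.1764; data precision n/σ² = 6/1.2544.
w = (n/σ²)/(1/σ₀² + n/σ²) = n·σ₀²/(σ² + n·σ₀²) = 6·0.1764/(1.2544 + 6·0.1764) = 1.0584/2.3128 = 0.4576.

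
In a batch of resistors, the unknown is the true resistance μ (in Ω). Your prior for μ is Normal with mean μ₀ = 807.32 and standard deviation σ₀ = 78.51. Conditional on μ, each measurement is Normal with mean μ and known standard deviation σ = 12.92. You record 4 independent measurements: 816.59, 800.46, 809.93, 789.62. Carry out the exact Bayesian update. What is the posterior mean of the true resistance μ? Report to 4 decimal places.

804.1713

For Normal data with known variance σ², a Normal(μ₀, σ₀²) prior on μ is conjugate. Posterior precision = 1/σ₀² + n/σ²; posterior mean is the precision-weighted average of μ₀ and x̄.
Σxᵢ = 816.59 + 800.46 + 809.93 + 789.62 = 3216.6, so n·x̄ = 3216.6.
σ₀² = 78.51² = 6163.8201, σ² = 12.92² = 166.9264; σ² + n·σ₀² = 166.9264 + 4·6163.8201 = 24822.2068.
Posterior mean = (μ₀/σ₀² + n·x̄/σ²)/(1/σ₀² + n/σ²) = (σ²·μ₀ + σ₀²·n·x̄)/(σ² + n·σ₀²) = (166.9264·807.32 + 6163.8201·3216.6)/24822.2068 = 19961306.754908/24822.2068 = 804.1713.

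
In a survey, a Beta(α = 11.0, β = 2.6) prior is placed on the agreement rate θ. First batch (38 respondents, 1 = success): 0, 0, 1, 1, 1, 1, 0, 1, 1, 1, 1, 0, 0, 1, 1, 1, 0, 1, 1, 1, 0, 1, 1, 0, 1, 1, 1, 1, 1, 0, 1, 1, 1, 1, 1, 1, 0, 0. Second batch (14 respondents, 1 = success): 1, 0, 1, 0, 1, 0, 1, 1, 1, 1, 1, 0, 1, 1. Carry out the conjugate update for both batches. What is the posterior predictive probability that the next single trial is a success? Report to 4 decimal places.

0.7317

The Beta prior is conjugate to a Binomial/Bernoulli likelihood; the update adds successes to α and failures to β.
After batch 1: Beta(11.0+27, 2.6+11) = Beta(38.0, 13.6).
After batch 2: Beta(38.0+10, 13.6+4) = Beta(48.0, 17.6).
For a single future Bernoulli trial, P(success | data) = α/(α+β) = 0.7317.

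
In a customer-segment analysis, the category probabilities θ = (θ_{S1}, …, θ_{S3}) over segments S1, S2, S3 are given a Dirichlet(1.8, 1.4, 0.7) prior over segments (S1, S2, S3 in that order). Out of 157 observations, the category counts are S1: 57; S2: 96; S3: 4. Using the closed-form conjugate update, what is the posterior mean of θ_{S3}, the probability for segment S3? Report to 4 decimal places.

0.0292

The Dirichlet prior is conjugate to the Multinomial likelihood: each posterior αⱼ = prior αⱼ + observed count nⱼ.
Posterior concentration: (58.8, 97.4, 4.7), total = 160.9.
E[θ_{S3}|data] = α_{S3}/Σα = 4.7/160.9 = 0.0292.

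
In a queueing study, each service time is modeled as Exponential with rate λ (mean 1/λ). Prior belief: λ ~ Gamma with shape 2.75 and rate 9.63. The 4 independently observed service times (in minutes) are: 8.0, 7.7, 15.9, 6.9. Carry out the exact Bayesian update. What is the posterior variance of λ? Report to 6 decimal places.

0.002914

With a Gamma(shape α, rate β) prior on the exponential rate λ, the posterior after n observations with total T = Σxᵢ is Gamma(α+n, β+T).
Sum of observations T = 38.5 minutes; n = 4.
Posterior: Gamma(2.75+4, 9.63+38.5) = Gamma(6.75, 48.13).
Var = α/β² = 0.002914.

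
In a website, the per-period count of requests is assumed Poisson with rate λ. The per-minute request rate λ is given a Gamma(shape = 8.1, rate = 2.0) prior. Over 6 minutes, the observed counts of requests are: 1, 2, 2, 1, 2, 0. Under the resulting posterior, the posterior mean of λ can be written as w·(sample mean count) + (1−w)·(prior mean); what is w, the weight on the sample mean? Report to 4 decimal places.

0.7500

With a Gamma(shape α, rate β) prior, the Poisson likelihood is conjugate: the posterior is Gamma(α + ΣXᵢ, β + n).
Posterior mean = (α₀+S)/(β₀+n) = [n/(β₀+n)]·(S/n) + [β₀/(β₀+n)]·(α₀/β₀), so only n and β₀ enter the weight.
Weight on data w = n/(β₀+n) = 6/(2.0+6) = 6/8.0 = 0.7500.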